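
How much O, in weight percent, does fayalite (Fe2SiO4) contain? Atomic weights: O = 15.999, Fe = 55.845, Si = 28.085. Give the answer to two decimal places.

M(Fe2SiO4) = 203.771 g/mol.
O contributes 4 × 15.999 = 63.996 g per mole.
63.996/203.771 = 0.3141 → 31.41%.

31.41 weight percent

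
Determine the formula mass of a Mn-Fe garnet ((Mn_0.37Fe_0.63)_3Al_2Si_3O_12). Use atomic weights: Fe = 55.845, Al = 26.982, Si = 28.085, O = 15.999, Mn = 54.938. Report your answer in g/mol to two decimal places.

496.74 g/mol

M = 1.11×54.938 + 1.89×55.845 + 2×26.982 + 3×28.085 + 12×15.999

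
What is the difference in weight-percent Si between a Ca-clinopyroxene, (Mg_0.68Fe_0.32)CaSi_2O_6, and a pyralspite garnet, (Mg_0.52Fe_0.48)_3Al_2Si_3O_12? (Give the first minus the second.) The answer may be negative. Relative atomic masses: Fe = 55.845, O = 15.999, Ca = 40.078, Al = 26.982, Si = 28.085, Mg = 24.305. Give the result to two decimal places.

Si in (Mg_0.68Fe_0.32)CaSi_2O_6: molar mass 226.640 g/mol; 2×28.085 = 56.170 g → 24.78 wt%.
Si in (Mg_0.52Fe_0.48)_3Al_2Si_3O_12: molar mass 448.540 g/mol; 3×28.085 = 84.255 g → 18.78 wt%.
Difference = 24.78 − 18.78 = 6.00 percentage points.

6.00 percentage points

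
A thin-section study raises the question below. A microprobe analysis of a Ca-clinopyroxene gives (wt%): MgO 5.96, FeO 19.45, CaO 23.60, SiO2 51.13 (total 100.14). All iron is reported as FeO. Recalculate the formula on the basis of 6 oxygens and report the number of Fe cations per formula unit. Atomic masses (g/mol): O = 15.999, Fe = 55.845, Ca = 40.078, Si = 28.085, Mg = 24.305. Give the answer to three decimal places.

MgO: 5.96/40.304 = 0.14788 mol → 0.14788 mol Mg, 0.14788 mol O.
FeO: 19.45/71.844 = 0.27073 mol → 0.27073 mol Fe, 0.27073 mol O.
CaO: 23.60/56.077 = 0.42085 mol → 0.42085 mol Ca, 0.42085 mol O.
SiO2: 51.13/60.083 = 0.85099 mol → 0.85099 mol Si, 1.70198 mol O.
Total oxygen = 2.54144 mol. Normalization factor = 6/2.54144 = 2.36087.
Fe per 6 O = 0.27073 × 2.36087 = 0.639.

0.639 Fe apfu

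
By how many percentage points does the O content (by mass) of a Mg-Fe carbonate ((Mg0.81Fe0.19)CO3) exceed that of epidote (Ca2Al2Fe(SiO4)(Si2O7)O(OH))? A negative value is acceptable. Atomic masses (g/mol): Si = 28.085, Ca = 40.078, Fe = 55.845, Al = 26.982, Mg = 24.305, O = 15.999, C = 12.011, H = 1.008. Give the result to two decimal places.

M((Mg0.81Fe0.19)CO3) = 90.306 g/mol, so wt% O = 47.997/90.306 × 100 = 53.15%.
M(Ca2Al2Fe(SiO4)(Si2O7)O(OH)) = 483.215 g/mol, so wt% O = 207.987/483.215 × 100 = 43.04%.
53.15 − 43.04 = 10.11 pp.

10.11 percentage points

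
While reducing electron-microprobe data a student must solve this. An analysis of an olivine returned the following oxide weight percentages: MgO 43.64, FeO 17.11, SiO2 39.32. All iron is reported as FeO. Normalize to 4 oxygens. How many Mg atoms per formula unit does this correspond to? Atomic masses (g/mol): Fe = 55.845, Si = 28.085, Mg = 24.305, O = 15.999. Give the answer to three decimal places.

MgO: 43.64/40.304 = 1.08277 mol → 1.08277 mol Mg, 1.08277 mol O.
FeO: 17.11/71.844 = 0.23815 mol → 0.23815 mol Fe, 0.23815 mol O.
SiO2: 39.32/60.083 = 0.65443 mol → 0.65443 mol Si, 1.30886 mol O.
Total oxygen = 2.62978 mol. Normalization factor = 4/2.62978 = 1.52104.
Mg per 4 O = 1.08277 × 1.52104 = 1.647.

1.647 Mg apfu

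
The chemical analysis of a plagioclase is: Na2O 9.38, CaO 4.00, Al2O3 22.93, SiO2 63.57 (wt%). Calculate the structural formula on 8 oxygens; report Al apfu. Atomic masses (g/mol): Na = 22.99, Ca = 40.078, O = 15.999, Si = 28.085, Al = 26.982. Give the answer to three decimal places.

Na2O (M=61.979): mol = 0.15134; Na = 0.30268, O = 0.15134.
CaO (M=56.077): mol = 0.07133; Ca = 0.07133, O = 0.07133.
Al2O3 (M=101.961): mol = 0.22489; Al = 0.44978, O = 0.67467.
SiO2 (M=60.083): mol = 1.05804; Si = 1.05804, O = 2.11608.
ΣO = 3.01342; factor = 8/ΣO = 2.65479.
Al apfu = 0.44978 × 2.65479 = 1.194.

1.194 Al apfu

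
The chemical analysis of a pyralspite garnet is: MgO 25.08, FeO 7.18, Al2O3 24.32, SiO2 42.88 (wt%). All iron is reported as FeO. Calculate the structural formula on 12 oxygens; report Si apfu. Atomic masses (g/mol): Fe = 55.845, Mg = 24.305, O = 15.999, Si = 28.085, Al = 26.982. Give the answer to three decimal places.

2.989 Si apfu

MgO (M=40.304): mol = 0.62227; Mg = 0.62227, O = 0.62227.
FeO (M=71.844): mol = 0.09994; Fe = 0.09994, O = 0.09994.
Al2O3 (M=101.961): mol = 0.23852; Al = 0.47704, O = 0.71556.
SiO2 (M=60.083): mol = 0.71368; Si = 0.71368, O = 1.42736.
ΣO = 2.86513; factor = 12/ΣO = 4.18829.
Si apfu = 0.71368 × 4.18829 = 2.989.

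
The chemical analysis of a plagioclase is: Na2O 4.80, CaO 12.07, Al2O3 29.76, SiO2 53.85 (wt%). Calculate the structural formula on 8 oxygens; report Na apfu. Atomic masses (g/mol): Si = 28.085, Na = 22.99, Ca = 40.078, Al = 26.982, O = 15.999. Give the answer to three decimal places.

4.80 wt% Na2O ÷ 61.979 g/mol = 0.07745 mol, giving 0.15490 Na and 0.07745 O.
12.07 wt% CaO ÷ 56.077 g/mol = 0.21524 mol, giving 0.21524 Ca and 0.21524 O.
29.76 wt% Al2O3 ÷ 101.961 g/mol = 0.29188 mol, giving 0.58376 Al and 0.87564 O.
53.85 wt% SiO2 ÷ 60.083 g/mol = 0.89626 mol, giving 0.89626 Si and 1.79252 O.
Oxygen sums to 2.96085; scaling by 8/2.96085 = 2.70193 puts the formula on 8 O.
Na: 0.15490 × 2.70193 = 0.419 atoms per formula unit.

0.419 Na apfu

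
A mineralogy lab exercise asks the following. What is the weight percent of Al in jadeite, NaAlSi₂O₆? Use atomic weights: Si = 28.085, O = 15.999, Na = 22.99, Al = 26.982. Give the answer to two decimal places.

Formula mass = 1×22.99 + 1×26.982 + 2×28.085 + 6×15.999 = 202.136 g/mol, of which 26.982 g is Al.
So Al makes up 26.982/202.136 = 0.1335 of the mass, i.e. 13.35%.

13.35 mass %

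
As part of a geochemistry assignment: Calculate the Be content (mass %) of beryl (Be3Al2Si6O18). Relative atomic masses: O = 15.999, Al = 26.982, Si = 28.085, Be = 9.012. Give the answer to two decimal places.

5.03 mass %

Molar mass of Be3Al2Si6O18: 3·9.012 + 2·26.982 + 6·28.085 + 18·15.999 = 537.492 g/mol.
Mass of Be per formula unit: 3 × 9.012 = 27.036 g.
Weight fraction Be = 27.036 / 537.492 = 0.0503.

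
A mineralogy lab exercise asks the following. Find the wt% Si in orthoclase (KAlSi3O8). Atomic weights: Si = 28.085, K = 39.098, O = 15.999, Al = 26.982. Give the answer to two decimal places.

Formula mass = 1·39.098 + 1·26.982 + 3·28.085 + 8·15.999 = 278.327 g/mol, of which 84.255 g is Si.
So Si makes up 84.255/278.327 = 0.3027 of the mass, i.e. 30.27%.

30.27 wt%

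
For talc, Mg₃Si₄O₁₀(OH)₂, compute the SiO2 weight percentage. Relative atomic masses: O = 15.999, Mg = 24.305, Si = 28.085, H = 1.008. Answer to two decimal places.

63.37 wt%

Formula mass = 379.259 g/mol.
4 Si → 4.0000 mol SiO2 per formula unit; M(SiO2) = 60.083, so SiO2 mass = 240.332 g.
240.332/379.259 × 100 = 63.37 wt%.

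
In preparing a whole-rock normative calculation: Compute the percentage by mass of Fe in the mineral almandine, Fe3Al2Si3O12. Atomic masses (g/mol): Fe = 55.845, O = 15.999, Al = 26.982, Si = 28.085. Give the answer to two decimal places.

M(Fe3Al2Si3O12) = 497.742 g/mol.
Fe contributes 3 × 55.845 = 167.535 g per mole.
167.535/497.742 = 0.3366 → 33.66%.

33.66 wt%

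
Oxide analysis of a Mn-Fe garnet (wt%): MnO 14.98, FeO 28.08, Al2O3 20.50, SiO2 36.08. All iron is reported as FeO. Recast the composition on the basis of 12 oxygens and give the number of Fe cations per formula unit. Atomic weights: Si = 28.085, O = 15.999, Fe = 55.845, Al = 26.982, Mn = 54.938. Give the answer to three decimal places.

14.98 wt% MnO ÷ 70.937 g/mol = 0.21117 mol, giving 0.21117 Mn and 0.21117 O.
28.08 wt% FeO ÷ 71.844 g/mol = 0.39085 mol, giving 0.39085 Fe and 0.39085 O.
20.50 wt% Al2O3 ÷ 101.961 g/mol = 0.20106 mol, giving 0.40212 Al and 0.60318 O.
36.08 wt% SiO2 ÷ 60.083 g/mol = 0.60050 mol, giving 0.60050 Si and 1.20100 O.
Oxygen sums to 2.40620; scaling by 12/2.40620 = 4.98712 puts the formula on 12 O.
Fe: 0.39085 × 4.98712 = 1.949 atoms per formula unit.

1.949 Fe apfu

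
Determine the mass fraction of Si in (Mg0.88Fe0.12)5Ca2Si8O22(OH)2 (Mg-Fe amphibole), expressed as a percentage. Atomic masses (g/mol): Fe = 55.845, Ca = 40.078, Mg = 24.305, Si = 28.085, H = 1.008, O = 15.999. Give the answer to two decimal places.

27.03 mass %

M((Mg0.88Fe0.12)5Ca2Si8O22(OH)2) = 831.277 g/mol.
Si contributes 8 × 28.085 = 224.680 g per mole.
224.680/831.277 = 0.2703 → 27.03%.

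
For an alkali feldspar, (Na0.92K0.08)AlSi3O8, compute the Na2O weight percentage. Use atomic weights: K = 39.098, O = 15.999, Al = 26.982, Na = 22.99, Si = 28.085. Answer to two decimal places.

M((Na0.92K0.08)AlSi3O8) = 263.508 g/mol; M(Na2O) = 61.979 g/mol.
Moles Na2O per formula unit = 0.92 Na ÷ 2 = 0.4600.
Na2O fraction = (0.4600 × 61.979) / 263.508 = 28.510/263.508 = 0.1082.

10.82 wt%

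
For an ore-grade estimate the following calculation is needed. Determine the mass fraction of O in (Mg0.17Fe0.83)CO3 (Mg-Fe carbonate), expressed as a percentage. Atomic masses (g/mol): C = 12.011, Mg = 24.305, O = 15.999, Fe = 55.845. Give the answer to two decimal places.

Formula mass = 0.17·24.305 + 0.83·55.845 + 1·12.011 + 3·15.999 = 110.491 g/mol, of which 47.997 g is O.
So O makes up 47.997/110.491 = 0.4344 of the mass, i.e. 43.44%.

43.44 wt%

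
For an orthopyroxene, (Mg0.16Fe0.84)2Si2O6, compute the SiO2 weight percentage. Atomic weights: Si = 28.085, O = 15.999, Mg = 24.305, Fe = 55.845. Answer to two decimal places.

Formula mass = 253.761 g/mol.
2 Si → 2.0000 mol SiO2 per formula unit; M(SiO2) = 60.083, so SiO2 mass = 120.166 g.
120.166/253.761 × 100 = 47.35 wt%.

47.35 wt%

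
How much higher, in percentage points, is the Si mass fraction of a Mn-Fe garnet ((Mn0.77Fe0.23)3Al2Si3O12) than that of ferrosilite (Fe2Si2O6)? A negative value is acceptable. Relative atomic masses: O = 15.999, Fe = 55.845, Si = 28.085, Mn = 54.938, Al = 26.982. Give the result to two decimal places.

-4.29 percentage points

Si in (Mn0.77Fe0.23)3Al2Si3O12: molar mass 495.647 g/mol; 3×28.085 = 84.255 g → 17.00 wt%.
Si in Fe2Si2O6: molar mass 263.854 g/mol; 2×28.085 = 56.170 g → 21.29 wt%.
Difference = 17.00 − 21.29 = -4.29 percentage points.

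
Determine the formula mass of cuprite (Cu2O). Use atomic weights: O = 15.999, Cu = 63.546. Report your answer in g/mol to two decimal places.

143.09 g/mol

M = 2·63.546 + 1·15.999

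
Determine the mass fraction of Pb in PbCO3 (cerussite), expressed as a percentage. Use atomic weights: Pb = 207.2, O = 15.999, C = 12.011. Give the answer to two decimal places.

77.54 wt%

Formula mass = 1·207.2 + 1·12.011 + 3·15.999 = 267.208 g/mol, of which 207.200 g is Pb.
So Pb makes up 207.200/267.208 = 0.7754 of the mass, i.e. 77.54%.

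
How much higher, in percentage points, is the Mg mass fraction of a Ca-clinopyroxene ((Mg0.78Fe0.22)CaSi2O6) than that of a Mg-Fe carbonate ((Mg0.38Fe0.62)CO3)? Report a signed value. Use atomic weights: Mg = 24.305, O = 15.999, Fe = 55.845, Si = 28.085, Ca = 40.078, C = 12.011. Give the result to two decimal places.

-0.41 percentage points

M((Mg0.78Fe0.22)CaSi2O6) = 223.486 g/mol, so wt% Mg = 18.958/223.486 × 100 = 8.48%.
M((Mg0.38Fe0.62)CO3) = 103.868 g/mol, so wt% Mg = 9.236/103.868 × 100 = 8.89%.
8.48 − 8.89 = -0.41 pp.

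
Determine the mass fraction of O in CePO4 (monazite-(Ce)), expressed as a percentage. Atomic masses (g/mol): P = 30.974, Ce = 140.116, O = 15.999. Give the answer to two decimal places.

M(CePO4) = 235.086 g/mol.
O contributes 4 × 15.999 = 63.996 g per mole.
63.996/235.086 = 0.2722 → 27.22%.

27.22 mass %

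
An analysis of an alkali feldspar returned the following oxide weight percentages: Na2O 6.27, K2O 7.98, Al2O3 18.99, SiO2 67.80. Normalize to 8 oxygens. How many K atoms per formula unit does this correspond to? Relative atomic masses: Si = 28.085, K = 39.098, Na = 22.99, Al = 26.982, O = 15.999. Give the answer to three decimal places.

0.452 K apfu

Na2O: 6.27/61.979 = 0.10116 mol → 0.20232 mol Na, 0.10116 mol O.
K2O: 7.98/94.195 = 0.08472 mol → 0.16944 mol K, 0.08472 mol O.
Al2O3: 18.99/101.961 = 0.18625 mol → 0.37250 mol Al, 0.55875 mol O.
SiO2: 67.80/60.083 = 1.12844 mol → 1.12844 mol Si, 2.25688 mol O.
Total oxygen = 3.00151 mol. Normalization factor = 8/3.00151 = 2.66533.
K per 8 O = 0.16944 × 2.66533 = 0.452.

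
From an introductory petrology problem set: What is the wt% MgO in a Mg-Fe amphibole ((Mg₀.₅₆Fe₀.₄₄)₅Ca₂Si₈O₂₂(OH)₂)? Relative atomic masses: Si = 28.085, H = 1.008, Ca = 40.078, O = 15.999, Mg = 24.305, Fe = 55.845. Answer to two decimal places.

Molar mass of (Mg₀.₅₆Fe₀.₄₄)₅Ca₂Si₈O₂₂(OH)₂ = 2.80×24.305 + 2.20×55.845 + 2×40.078 + 8×28.085 + 24×15.999 + 2×1.008 = 881.741 g/mol.
Each formula unit contains 2.80 Mg, equivalent to 2.80/1 = 2.8000 mol MgO.
M(MgO) = 1×24.305 + 1×15.999 = 40.304 g/mol.
Mass of MgO per formula unit = 2.8000 × 40.304 = 112.851 g.
MgO wt% = 112.851 / 881.741 × 100 = 12.80%.

12.80 wt%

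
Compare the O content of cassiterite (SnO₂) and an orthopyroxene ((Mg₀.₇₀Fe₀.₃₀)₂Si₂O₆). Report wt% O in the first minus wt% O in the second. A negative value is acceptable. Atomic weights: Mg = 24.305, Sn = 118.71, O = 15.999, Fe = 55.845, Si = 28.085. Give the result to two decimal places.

First mineral: 31.998 g O in 150.708 g formula = 21.23 wt% O.
Second mineral: 95.994 g O in 219.698 g formula = 43.69 wt% O.
21.23% − 43.69% gives a difference of -22.46 percentage points.

-22.46 percentage points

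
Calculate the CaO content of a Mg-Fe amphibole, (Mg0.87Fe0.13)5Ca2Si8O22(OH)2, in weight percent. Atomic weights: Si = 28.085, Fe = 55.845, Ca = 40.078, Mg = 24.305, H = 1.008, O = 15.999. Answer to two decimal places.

Molar mass of (Mg0.87Fe0.13)5Ca2Si8O22(OH)2 = 4.35·24.305 + 0.65·55.845 + 2·40.078 + 8·28.085 + 24·15.999 + 2·1.008 = 832.854 g/mol.
Each formula unit contains 2 Ca, equivalent to 2/1 = 2.0000 mol CaO.
M(CaO) = 1×40.078 + 1×15.999 = 56.077 g/mol.
Mass of CaO per formula unit = 2.0000 × 56.077 = 112.154 g.
CaO wt% = 112.154 / 832.854 × 100 = 13.47%.

13.47 wt%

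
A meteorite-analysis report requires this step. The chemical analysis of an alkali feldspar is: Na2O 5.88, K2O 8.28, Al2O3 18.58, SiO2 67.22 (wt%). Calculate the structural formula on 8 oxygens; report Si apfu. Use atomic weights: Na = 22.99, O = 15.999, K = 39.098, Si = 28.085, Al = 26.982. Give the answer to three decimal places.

3.017 Si apfu

Na2O (M=61.979): mol = 0.09487; Na = 0.18974, O = 0.09487.
K2O (M=94.195): mol = 0.08790; K = 0.17580, O = 0.08790.
Al2O3 (M=101.961): mol = 0.18223; Al = 0.36446, O = 0.54669.
SiO2 (M=60.083): mol = 1.11879; Si = 1.11879, O = 2.23758.
ΣO = 2.96704; factor = 8/ΣO = 2.69629.
Si apfu = 1.11879 × 2.69629 = 3.017.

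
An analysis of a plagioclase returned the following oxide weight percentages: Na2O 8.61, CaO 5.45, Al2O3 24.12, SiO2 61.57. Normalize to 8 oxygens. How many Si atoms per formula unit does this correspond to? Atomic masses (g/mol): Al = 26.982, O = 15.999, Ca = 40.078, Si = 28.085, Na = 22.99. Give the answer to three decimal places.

2.737 Si apfu

Na2O (M=61.979): mol = 0.13892; Na = 0.27784, O = 0.13892.
CaO (M=56.077): mol = 0.09719; Ca = 0.09719, O = 0.09719.
Al2O3 (M=101.961): mol = 0.23656; Al = 0.47312, O = 0.70968.
SiO2 (M=60.083): mol = 1.02475; Si = 1.02475, O = 2.04950.
ΣO = 2.99529; factor = 8/ΣO = 2.67086.
Si apfu = 1.02475 × 2.67086 = 2.737.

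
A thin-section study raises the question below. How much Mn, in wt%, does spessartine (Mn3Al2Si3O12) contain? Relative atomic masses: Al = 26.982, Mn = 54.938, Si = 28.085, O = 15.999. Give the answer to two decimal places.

Formula mass = 3·54.938 + 2·26.982 + 3·28.085 + 12·15.999 = 495.021 g/mol, of which 164.814 g is Mn.
So Mn makes up 164.814/495.021 = 0.3329 of the mass, i.e. 33.29%.

33.29 wt%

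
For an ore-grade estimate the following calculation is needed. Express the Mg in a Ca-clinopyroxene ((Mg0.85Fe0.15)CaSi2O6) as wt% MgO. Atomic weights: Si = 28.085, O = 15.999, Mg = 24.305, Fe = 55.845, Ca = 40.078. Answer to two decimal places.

15.48 wt%

Molar mass of (Mg0.85Fe0.15)CaSi2O6 = 0.85*24.305 + 0.15*55.845 + 1*40.078 + 2*28.085 + 6*15.999 = 221.278 g/mol.
Each formula unit contains 0.85 Mg, equivalent to 0.85/1 = 0.8500 mol MgO.
M(MgO) = 1×24.305 + 1×15.999 = 40.304 g/mol.
Mass of MgO per formula unit = 0.8500 × 40.304 = 34.258 g.
MgO wt% = 34.258 / 221.278 × 100 = 15.48%.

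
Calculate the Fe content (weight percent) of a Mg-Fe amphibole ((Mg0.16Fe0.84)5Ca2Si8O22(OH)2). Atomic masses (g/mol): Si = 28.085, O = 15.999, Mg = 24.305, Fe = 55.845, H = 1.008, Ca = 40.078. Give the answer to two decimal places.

24.82 weight percent

Formula mass = 0.80×24.305 + 4.20×55.845 + 2×40.078 + 8×28.085 + 24×15.999 + 2×1.008 = 944.821 g/mol, of which 234.549 g is Fe.
So Fe makes up 234.549/944.821 = 0.2482 of the mass, i.e. 24.82%.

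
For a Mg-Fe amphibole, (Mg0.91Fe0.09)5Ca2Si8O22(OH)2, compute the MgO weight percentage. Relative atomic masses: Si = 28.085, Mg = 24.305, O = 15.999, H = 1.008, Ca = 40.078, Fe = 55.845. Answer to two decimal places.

M((Mg0.91Fe0.09)5Ca2Si8O22(OH)2) = 826.546 g/mol; M(MgO) = 40.304 g/mol.
Moles MgO per formula unit = 4.55 Mg ÷ 1 = 4.5500.
MgO fraction = (4.5500 × 40.304) / 826.546 = 183.383/826.546 = 0.2219.

22.19 wt%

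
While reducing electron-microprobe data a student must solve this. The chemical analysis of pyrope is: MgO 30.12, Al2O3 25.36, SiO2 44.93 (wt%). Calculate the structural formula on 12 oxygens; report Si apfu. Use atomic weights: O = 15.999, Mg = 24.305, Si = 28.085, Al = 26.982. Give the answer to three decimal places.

3.002 Si apfu

30.12 wt% MgO ÷ 40.304 g/mol = 0.74732 mol, giving 0.74732 Mg and 0.74732 O.
25.36 wt% Al2O3 ÷ 101.961 g/mol = 0.24872 mol, giving 0.49744 Al and 0.74616 O.
44.93 wt% SiO2 ÷ 60.083 g/mol = 0.74780 mol, giving 0.74780 Si and 1.49560 O.
Oxygen sums to 2.98908; scaling by 12/2.98908 = 4.01461 puts the formula on 12 O.
Si: 0.74780 × 4.01461 = 3.002 atoms per formula unit.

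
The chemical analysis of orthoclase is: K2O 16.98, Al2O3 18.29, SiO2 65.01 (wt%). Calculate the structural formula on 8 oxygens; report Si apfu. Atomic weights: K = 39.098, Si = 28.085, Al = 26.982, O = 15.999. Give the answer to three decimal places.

3.003 Si apfu

16.98 wt% K2O ÷ 94.195 g/mol = 0.18026 mol, giving 0.36052 K and 0.18026 O.
18.29 wt% Al2O3 ÷ 101.961 g/mol = 0.17938 mol, giving 0.35876 Al and 0.53814 O.
65.01 wt% SiO2 ÷ 60.083 g/mol = 1.08200 mol, giving 1.08200 Si and 2.16400 O.
Oxygen sums to 2.88240; scaling by 8/2.88240 = 2.77546 puts the formula on 8 O.
Si: 1.08200 × 2.77546 = 3.003 atoms per formula unit.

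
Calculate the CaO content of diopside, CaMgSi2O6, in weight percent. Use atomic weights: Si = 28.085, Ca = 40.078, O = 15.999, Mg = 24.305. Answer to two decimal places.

25.90 wt%

M(CaMgSi2O6) = 216.547 g/mol; M(CaO) = 56.077 g/mol.
Moles CaO per formula unit = 1 Ca ÷ 1 = 1.0000.
CaO fraction = (1.0000 × 56.077) / 216.547 = 56.077/216.547 = 0.2590.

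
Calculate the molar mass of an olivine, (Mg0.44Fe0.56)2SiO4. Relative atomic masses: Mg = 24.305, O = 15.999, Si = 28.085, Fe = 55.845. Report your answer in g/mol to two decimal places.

Mg: 0.88 × 24.305 = 21.3884
Fe: 1.12 × 55.845 = 62.5464
Si: 1 × 28.085 = 28.0850
O: 4 × 15.999 = 63.9960
Summing the contributions gives the formula mass.

176.02 g/mol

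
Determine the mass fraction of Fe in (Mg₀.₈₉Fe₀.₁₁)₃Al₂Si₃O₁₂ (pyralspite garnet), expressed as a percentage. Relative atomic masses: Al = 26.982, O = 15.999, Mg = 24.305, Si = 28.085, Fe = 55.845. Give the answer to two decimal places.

4.46 weight percent

M((Mg₀.₈₉Fe₀.₁₁)₃Al₂Si₃O₁₂) = 413.530 g/mol.
Fe contributes 0.33 × 55.845 = 18.429 g per mole.
18.429/413.530 = 0.0446 → 4.46%.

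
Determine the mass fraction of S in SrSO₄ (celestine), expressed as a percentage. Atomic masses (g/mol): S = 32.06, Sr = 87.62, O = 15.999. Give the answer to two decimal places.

Molar mass of SrSO₄: 1·87.62 + 1·32.06 + 4·15.999 = 183.676 g/mol.
Mass of S per formula unit: 1 × 32.06 = 32.060 g.
Weight fraction S = 32.060 / 183.676 = 0.1745.

17.45 wt%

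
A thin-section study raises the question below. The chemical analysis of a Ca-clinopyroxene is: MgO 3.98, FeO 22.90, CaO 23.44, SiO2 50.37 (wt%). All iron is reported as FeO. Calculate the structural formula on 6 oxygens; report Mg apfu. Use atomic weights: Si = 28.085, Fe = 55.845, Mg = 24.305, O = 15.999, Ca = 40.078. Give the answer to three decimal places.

MgO: 3.98/40.304 = 0.09875 mol → 0.09875 mol Mg, 0.09875 mol O.
FeO: 22.90/71.844 = 0.31875 mol → 0.31875 mol Fe, 0.31875 mol O.
CaO: 23.44/56.077 = 0.41800 mol → 0.41800 mol Ca, 0.41800 mol O.
SiO2: 50.37/60.083 = 0.83834 mol → 0.83834 mol Si, 1.67668 mol O.
Total oxygen = 2.51218 mol. Normalization factor = 6/2.51218 = 2.38836.
Mg per 6 O = 0.09875 × 2.38836 = 0.236.

0.236 Mg apfu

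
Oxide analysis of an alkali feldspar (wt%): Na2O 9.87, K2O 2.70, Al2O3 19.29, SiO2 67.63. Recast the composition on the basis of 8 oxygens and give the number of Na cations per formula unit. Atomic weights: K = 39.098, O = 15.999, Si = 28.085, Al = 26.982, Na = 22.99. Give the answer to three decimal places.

Na2O (M=61.979): mol = 0.15925; Na = 0.31850, O = 0.15925.
K2O (M=94.195): mol = 0.02866; K = 0.05732, O = 0.02866.
Al2O3 (M=101.961): mol = 0.18919; Al = 0.37838, O = 0.56757.
SiO2 (M=60.083): mol = 1.12561; Si = 1.12561, O = 2.25122.
ΣO = 3.00670; factor = 8/ΣO = 2.66072.
Na apfu = 0.31850 × 2.66072 = 0.847.

0.847 Na apfu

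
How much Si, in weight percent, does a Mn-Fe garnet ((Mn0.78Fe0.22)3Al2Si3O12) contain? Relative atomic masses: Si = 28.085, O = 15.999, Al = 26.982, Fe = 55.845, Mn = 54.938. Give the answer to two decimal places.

Formula mass = 2.34×54.938 + 0.66×55.845 + 2×26.982 + 3×28.085 + 12×15.999 = 495.620 g/mol, of which 84.255 g is Si.
So Si makes up 84.255/495.620 = 0.1700 of the mass, i.e. 17.00%.

17.00 weight percent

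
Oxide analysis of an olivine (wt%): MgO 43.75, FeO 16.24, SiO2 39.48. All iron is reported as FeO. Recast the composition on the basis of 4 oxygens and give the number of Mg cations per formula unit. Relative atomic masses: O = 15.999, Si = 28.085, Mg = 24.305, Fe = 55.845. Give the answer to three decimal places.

1.654 Mg apfu

MgO: 43.75/40.304 = 1.08550 mol → 1.08550 mol Mg, 1.08550 mol O.
FeO: 16.24/71.844 = 0.22605 mol → 0.22605 mol Fe, 0.22605 mol O.
SiO2: 39.48/60.083 = 0.65709 mol → 0.65709 mol Si, 1.31418 mol O.
Total oxygen = 2.62573 mol. Normalization factor = 4/2.62573 = 1.52339.
Mg per 4 O = 1.08550 × 1.52339 = 1.654.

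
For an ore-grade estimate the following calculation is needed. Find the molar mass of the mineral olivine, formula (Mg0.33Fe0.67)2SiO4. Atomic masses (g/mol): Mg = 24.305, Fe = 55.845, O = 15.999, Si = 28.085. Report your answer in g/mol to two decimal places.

M = 0.66*24.305 + 1.34*55.845 + 1*28.085 + 4*15.999

182.95 g/mol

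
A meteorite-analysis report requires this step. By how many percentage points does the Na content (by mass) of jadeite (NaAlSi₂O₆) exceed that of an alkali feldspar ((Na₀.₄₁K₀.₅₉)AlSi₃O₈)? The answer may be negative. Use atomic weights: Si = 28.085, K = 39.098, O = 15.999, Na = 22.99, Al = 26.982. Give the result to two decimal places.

First mineral: 22.990 g Na in 202.136 g formula = 11.37 wt% Na.
Second mineral: 9.426 g Na in 271.723 g formula = 3.47 wt% Na.
11.37% − 3.47% gives a difference of 7.90 percentage points.

7.90 percentage points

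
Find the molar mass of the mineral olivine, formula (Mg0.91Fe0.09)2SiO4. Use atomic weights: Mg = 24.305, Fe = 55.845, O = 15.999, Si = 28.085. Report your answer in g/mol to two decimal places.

146.37 g/mol

M = 1.82(24.305) + 0.18(55.845) + 1(28.085) + 4(15.999)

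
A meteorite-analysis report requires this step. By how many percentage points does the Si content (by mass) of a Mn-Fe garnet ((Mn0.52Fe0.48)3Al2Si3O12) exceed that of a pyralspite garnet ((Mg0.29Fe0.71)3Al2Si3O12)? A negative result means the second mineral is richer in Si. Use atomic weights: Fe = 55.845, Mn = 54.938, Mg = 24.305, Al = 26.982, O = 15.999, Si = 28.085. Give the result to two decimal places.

-0.94 percentage points

First mineral: 84.255 g Si in 496.327 g formula = 16.98 wt% Si.
Second mineral: 84.255 g Si in 470.302 g formula = 17.92 wt% Si.
16.98% − 17.92% gives a difference of -0.94 percentage points.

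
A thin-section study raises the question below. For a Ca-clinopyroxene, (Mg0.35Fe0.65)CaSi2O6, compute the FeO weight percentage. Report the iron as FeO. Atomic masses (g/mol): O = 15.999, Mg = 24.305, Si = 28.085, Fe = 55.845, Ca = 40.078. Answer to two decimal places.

19.70 wt%

Molar mass of (Mg0.35Fe0.65)CaSi2O6 = 0.35·24.305 + 0.65·55.845 + 1·40.078 + 2·28.085 + 6·15.999 = 237.048 g/mol.
Each formula unit contains 0.65 Fe, equivalent to 0.65/1 = 0.6500 mol FeO.
M(FeO) = 1×55.845 + 1×15.999 = 71.844 g/mol.
Mass of FeO per formula unit = 0.6500 × 71.844 = 46.699 g.
FeO wt% = 46.699 / 237.048 × 100 = 19.70%.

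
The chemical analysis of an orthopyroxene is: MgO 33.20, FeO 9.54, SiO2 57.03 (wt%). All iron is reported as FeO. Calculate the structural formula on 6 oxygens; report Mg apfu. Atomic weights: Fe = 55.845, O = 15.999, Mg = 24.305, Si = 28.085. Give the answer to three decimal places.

1.731 Mg apfu

33.20 wt% MgO ÷ 40.304 g/mol = 0.82374 mol, giving 0.82374 Mg and 0.82374 O.
9.54 wt% FeO ÷ 71.844 g/mol = 0.13279 mol, giving 0.13279 Fe and 0.13279 O.
57.03 wt% SiO2 ÷ 60.083 g/mol = 0.94919 mol, giving 0.94919 Si and 1.89838 O.
Oxygen sums to 2.85491; scaling by 6/2.85491 = 2.10164 puts the formula on 6 O.
Mg: 0.82374 × 2.10164 = 1.731 atoms per formula unit.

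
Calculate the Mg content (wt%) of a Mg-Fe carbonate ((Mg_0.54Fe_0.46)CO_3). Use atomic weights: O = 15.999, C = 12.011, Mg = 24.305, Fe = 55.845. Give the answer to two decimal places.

Molar mass of (Mg_0.54Fe_0.46)CO_3: 0.54×24.305 + 0.46×55.845 + 1×12.011 + 3×15.999 = 98.821 g/mol.
Mass of Mg per formula unit: 0.54 × 24.305 = 13.125 g.
Weight fraction Mg = 13.125 / 98.821 = 0.1328.

13.28 wt%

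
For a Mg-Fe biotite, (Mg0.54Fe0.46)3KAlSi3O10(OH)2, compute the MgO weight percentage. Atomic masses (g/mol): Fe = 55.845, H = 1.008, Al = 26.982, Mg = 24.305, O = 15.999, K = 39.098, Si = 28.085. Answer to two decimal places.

14.17 wt%

Formula mass = 460.779 g/mol.
1.62 Mg → 1.6200 mol MgO per formula unit; M(MgO) = 40.304, so MgO mass = 65.292 g.
65.292/460.779 × 100 = 14.17 wt%.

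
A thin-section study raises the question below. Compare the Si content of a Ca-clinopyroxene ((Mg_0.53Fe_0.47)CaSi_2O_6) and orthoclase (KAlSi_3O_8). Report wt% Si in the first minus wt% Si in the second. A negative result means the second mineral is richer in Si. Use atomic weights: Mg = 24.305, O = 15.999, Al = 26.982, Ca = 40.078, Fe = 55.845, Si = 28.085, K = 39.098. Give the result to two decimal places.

-5.99 percentage points

M((Mg_0.53Fe_0.47)CaSi_2O_6) = 231.371 g/mol, so wt% Si = 56.170/231.371 × 100 = 24.28%.
M(KAlSi_3O_8) = 278.327 g/mol, so wt% Si = 84.255/278.327 × 100 = 30.27%.
24.28 − 30.27 = -5.99 pp.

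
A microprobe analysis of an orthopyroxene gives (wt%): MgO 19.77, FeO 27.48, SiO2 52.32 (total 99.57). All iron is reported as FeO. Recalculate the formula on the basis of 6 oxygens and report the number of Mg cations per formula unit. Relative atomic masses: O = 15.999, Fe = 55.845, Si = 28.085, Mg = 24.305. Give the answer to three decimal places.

1.126 Mg apfu

MgO: 19.77/40.304 = 0.49052 mol → 0.49052 mol Mg, 0.49052 mol O.
FeO: 27.48/71.844 = 0.38250 mol → 0.38250 mol Fe, 0.38250 mol O.
SiO2: 52.32/60.083 = 0.87080 mol → 0.87080 mol Si, 1.74160 mol O.
Total oxygen = 2.61462 mol. Normalization factor = 6/2.61462 = 2.29479.
Mg per 6 O = 0.49052 × 2.29479 = 1.126.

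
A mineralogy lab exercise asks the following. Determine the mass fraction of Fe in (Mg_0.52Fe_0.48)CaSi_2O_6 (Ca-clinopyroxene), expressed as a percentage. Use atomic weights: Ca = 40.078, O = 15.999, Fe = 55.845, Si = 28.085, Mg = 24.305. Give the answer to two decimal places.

Formula mass = 0.52·24.305 + 0.48·55.845 + 1·40.078 + 2·28.085 + 6·15.999 = 231.686 g/mol, of which 26.806 g is Fe.
So Fe makes up 26.806/231.686 = 0.1157 of the mass, i.e. 11.57%.

11.57 weight percent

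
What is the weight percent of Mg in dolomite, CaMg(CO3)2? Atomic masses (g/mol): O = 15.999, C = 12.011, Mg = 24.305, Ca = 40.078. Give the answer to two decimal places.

13.18 wt%

Molar mass of CaMg(CO3)2: 1·40.078 + 1·24.305 + 2·12.011 + 6·15.999 = 184.399 g/mol.
Mass of Mg per formula unit: 1 × 24.305 = 24.305 g.
Weight fraction Mg = 24.305 / 184.399 = 0.1318.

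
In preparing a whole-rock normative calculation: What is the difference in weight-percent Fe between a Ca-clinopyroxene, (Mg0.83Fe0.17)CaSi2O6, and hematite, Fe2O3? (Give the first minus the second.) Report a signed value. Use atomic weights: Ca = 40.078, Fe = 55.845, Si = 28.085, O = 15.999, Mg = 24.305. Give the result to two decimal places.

M((Mg0.83Fe0.17)CaSi2O6) = 221.909 g/mol, so wt% Fe = 9.494/221.909 × 100 = 4.28%.
M(Fe2O3) = 159.687 g/mol, so wt% Fe = 111.690/159.687 × 100 = 69.94%.
4.28 − 69.94 = -65.66 pp.

-65.66 percentage points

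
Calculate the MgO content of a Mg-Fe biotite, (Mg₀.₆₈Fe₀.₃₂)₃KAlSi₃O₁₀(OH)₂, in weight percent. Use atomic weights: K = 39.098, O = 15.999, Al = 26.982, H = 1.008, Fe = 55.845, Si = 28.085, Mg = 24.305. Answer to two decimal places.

M((Mg₀.₆₈Fe₀.₃₂)₃KAlSi₃O₁₀(OH)₂) = 447.532 g/mol; M(MgO) = 40.304 g/mol.
Moles MgO per formula unit = 2.04 Mg ÷ 1 = 2.0400.
MgO fraction = (2.0400 × 40.304) / 447.532 = 82.220/447.532 = 0.1837.

18.37 wt%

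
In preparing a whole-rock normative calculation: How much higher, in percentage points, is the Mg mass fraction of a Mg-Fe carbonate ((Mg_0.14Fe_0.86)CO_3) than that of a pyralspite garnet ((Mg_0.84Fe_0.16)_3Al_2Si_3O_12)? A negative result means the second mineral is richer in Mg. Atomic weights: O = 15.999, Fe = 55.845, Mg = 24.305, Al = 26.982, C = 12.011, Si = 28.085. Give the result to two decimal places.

First mineral: 3.403 g Mg in 111.437 g formula = 3.05 wt% Mg.
Second mineral: 61.249 g Mg in 418.261 g formula = 14.64 wt% Mg.
3.05% − 14.64% gives a difference of -11.59 percentage points.

-11.59 percentage points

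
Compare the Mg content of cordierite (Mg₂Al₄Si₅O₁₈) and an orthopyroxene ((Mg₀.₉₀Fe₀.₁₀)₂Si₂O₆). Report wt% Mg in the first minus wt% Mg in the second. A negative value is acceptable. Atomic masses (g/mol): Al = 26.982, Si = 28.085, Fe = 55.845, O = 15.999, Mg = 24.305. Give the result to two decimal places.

-12.82 percentage points

First mineral: 48.610 g Mg in 584.945 g formula = 8.31 wt% Mg.
Second mineral: 43.749 g Mg in 207.082 g formula = 21.13 wt% Mg.
8.31% − 21.13% gives a difference of -12.82 percentage points.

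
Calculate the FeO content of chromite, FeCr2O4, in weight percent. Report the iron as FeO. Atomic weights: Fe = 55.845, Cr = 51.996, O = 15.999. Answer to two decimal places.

M(FeCr2O4) = 223.833 g/mol; M(FeO) = 71.844 g/mol.
Moles FeO per formula unit = 1 Fe ÷ 1 = 1.0000.
FeO fraction = (1.0000 × 71.844) / 223.833 = 71.844/223.833 = 0.3210.

32.10 wt%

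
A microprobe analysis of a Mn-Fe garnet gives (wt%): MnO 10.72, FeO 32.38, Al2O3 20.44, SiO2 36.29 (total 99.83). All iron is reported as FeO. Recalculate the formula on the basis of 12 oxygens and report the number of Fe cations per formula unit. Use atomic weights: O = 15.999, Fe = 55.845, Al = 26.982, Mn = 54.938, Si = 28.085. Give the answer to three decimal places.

MnO (M=70.937): mol = 0.15112; Mn = 0.15112, O = 0.15112.
FeO (M=71.844): mol = 0.45070; Fe = 0.45070, O = 0.45070.
Al2O3 (M=101.961): mol = 0.20047; Al = 0.40094, O = 0.60141.
SiO2 (M=60.083): mol = 0.60400; Si = 0.60400, O = 1.20800.
ΣO = 2.41123; factor = 12/ΣO = 4.97671.
Fe apfu = 0.45070 × 4.97671 = 2.243.

2.243 Fe apfu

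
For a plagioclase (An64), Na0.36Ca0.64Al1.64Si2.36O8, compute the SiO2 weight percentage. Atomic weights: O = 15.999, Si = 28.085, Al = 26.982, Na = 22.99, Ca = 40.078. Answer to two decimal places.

52.04 wt%

Molar mass of Na0.36Ca0.64Al1.64Si2.36O8 = 0.36·22.99 + 0.64·40.078 + 1.64·26.982 + 2.36·28.085 + 8·15.999 = 272.449 g/mol.
Each formula unit contains 2.36 Si, equivalent to 2.36/1 = 2.3600 mol SiO2.
M(SiO2) = 1×28.085 + 2×15.999 = 60.083 g/mol.
Mass of SiO2 per formula unit = 2.3600 × 60.083 = 141.796 g.
SiO2 wt% = 141.796 / 272.449 × 100 = 52.04%.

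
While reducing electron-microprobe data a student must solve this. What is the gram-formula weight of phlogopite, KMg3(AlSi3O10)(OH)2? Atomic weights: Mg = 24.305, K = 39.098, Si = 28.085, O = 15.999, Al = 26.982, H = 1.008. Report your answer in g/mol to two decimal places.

K: 1 × 39.098 = 39.0980
Mg: 3 × 24.305 = 72.9150
Al: 1 × 26.982 = 26.9820
Si: 3 × 28.085 = 84.2550
O: 12 × 15.999 = 191.9880
H: 2 × 1.008 = 2.0160
Summing the contributions gives the formula mass.

417.25 g/mol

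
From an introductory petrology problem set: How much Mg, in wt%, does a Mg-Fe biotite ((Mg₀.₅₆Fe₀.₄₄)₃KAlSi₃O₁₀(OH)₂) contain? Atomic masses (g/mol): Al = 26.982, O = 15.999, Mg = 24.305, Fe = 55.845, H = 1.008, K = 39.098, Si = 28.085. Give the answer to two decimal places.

8.90 wt%

M((Mg₀.₅₆Fe₀.₄₄)₃KAlSi₃O₁₀(OH)₂) = 458.887 g/mol.
Mg contributes 1.68 × 24.305 = 40.832 g per mole.
40.832/458.887 = 0.0890 → 8.90%.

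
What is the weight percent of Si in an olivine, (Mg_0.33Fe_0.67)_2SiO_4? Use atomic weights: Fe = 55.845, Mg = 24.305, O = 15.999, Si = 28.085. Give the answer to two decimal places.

15.35 weight percent

M((Mg_0.33Fe_0.67)_2SiO_4) = 182.955 g/mol.
Si contributes 1 × 28.085 = 28.085 g per mole.
28.085/182.955 = 0.1535 → 15.35%.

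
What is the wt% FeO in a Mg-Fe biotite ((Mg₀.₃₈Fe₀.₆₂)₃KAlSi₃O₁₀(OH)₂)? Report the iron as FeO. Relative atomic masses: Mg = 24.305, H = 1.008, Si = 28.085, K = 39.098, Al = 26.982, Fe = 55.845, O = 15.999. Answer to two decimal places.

M((Mg₀.₃₈Fe₀.₆₂)₃KAlSi₃O₁₀(OH)₂) = 475.918 g/mol; M(FeO) = 71.844 g/mol.
Moles FeO per formula unit = 1.86 Fe ÷ 1 = 1.8600.
FeO fraction = (1.8600 × 71.844) / 475.918 = 133.630/475.918 = 0.2808.

28.08 wt%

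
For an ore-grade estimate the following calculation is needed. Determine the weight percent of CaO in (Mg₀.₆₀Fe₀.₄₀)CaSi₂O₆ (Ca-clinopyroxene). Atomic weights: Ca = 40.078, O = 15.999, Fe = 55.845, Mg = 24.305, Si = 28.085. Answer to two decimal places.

24.47 wt%

Molar mass of (Mg₀.₆₀Fe₀.₄₀)CaSi₂O₆ = 0.60·24.305 + 0.40·55.845 + 1·40.078 + 2·28.085 + 6·15.999 = 229.163 g/mol.
Each formula unit contains 1 Ca, equivalent to 1/1 = 1.0000 mol CaO.
M(CaO) = 1×40.078 + 1×15.999 = 56.077 g/mol.
Mass of CaO per formula unit = 1.0000 × 56.077 = 56.077 g.
CaO wt% = 56.077 / 229.163 × 100 = 24.47%.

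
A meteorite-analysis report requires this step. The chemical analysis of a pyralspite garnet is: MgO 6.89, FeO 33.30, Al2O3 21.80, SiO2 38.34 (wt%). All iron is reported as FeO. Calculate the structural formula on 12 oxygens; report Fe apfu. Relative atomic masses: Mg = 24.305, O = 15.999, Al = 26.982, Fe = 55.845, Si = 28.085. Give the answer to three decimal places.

MgO: 6.89/40.304 = 0.17095 mol → 0.17095 mol Mg, 0.17095 mol O.
FeO: 33.30/71.844 = 0.46350 mol → 0.46350 mol Fe, 0.46350 mol O.
Al2O3: 21.80/101.961 = 0.21381 mol → 0.42762 mol Al, 0.64143 mol O.
SiO2: 38.34/60.083 = 0.63812 mol → 0.63812 mol Si, 1.27624 mol O.
Total oxygen = 2.55212 mol. Normalization factor = 12/2.55212 = 4.70197.
Fe per 12 O = 0.46350 × 4.70197 = 2.179.

2.179 Fe apfu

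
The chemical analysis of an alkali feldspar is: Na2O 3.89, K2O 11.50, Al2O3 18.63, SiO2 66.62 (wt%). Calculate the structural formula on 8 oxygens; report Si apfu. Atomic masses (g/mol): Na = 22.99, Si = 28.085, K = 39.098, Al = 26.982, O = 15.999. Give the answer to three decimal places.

Na2O (M=61.979): mol = 0.06276; Na = 0.12552, O = 0.06276.
K2O (M=94.195): mol = 0.12209; K = 0.24418, O = 0.12209.
Al2O3 (M=101.961): mol = 0.18272; Al = 0.36544, O = 0.54816.
SiO2 (M=60.083): mol = 1.10880; Si = 1.10880, O = 2.21760.
ΣO = 2.95061; factor = 8/ΣO = 2.71130.
Si apfu = 1.10880 × 2.71130 = 3.006.

3.006 Si apfu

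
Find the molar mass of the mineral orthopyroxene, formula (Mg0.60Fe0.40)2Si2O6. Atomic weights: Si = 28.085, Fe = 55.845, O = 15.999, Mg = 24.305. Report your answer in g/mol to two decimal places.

226.01 g/mol

Mg: 1.20 × 24.305 = 29.1660
Fe: 0.80 × 55.845 = 44.6760
Si: 2 × 28.085 = 56.1700
O: 6 × 15.999 = 95.9940
Summing the contributions gives the formula mass.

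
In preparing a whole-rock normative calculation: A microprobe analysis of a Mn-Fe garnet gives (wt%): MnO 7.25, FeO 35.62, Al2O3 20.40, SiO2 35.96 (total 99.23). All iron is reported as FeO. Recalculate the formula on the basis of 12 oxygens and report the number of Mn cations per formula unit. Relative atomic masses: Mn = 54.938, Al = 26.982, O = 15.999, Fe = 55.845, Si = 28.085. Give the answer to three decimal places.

MnO: 7.25/70.937 = 0.10220 mol → 0.10220 mol Mn, 0.10220 mol O.
FeO: 35.62/71.844 = 0.49580 mol → 0.49580 mol Fe, 0.49580 mol O.
Al2O3: 20.40/101.961 = 0.20008 mol → 0.40016 mol Al, 0.60024 mol O.
SiO2: 35.96/60.083 = 0.59851 mol → 0.59851 mol Si, 1.19702 mol O.
Total oxygen = 2.39526 mol. Normalization factor = 12/2.39526 = 5.00989.
Mn per 12 O = 0.10220 × 5.00989 = 0.512.

0.512 Mn apfu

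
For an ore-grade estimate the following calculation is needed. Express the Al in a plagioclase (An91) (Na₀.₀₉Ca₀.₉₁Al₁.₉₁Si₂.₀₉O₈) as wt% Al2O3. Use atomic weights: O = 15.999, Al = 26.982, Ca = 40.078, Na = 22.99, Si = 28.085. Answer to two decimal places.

M(Na₀.₀₉Ca₀.₉₁Al₁.₉₁Si₂.₀₉O₈) = 276.765 g/mol; M(Al2O3) = 101.961 g/mol.
Moles Al2O3 per formula unit = 1.91 Al ÷ 2 = 0.9550.
Al2O3 fraction = (0.9550 × 101.961) / 276.765 = 97.373/276.765 = 0.3518.

35.18 wt%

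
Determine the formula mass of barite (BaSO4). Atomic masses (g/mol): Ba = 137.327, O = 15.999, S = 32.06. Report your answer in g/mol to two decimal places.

233.38 g/mol

Ba: 1 × 137.327 = 137.3270
S: 1 × 32.06 = 32.0600
O: 4 × 15.999 = 63.9960
Summing the contributions gives the formula mass.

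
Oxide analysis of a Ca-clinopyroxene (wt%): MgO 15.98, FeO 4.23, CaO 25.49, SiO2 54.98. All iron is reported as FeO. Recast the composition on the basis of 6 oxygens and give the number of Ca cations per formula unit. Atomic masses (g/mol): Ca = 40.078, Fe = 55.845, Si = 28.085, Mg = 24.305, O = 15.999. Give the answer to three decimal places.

15.98 wt% MgO ÷ 40.304 g/mol = 0.39649 mol, giving 0.39649 Mg and 0.39649 O.
4.23 wt% FeO ÷ 71.844 g/mol = 0.05888 mol, giving 0.05888 Fe and 0.05888 O.
25.49 wt% CaO ÷ 56.077 g/mol = 0.45455 mol, giving 0.45455 Ca and 0.45455 O.
54.98 wt% SiO2 ÷ 60.083 g/mol = 0.91507 mol, giving 0.91507 Si and 1.83014 O.
Oxygen sums to 2.74006; scaling by 6/2.74006 = 2.18973 puts the formula on 6 O.
Ca: 0.45455 × 2.18973 = 0.995 atoms per formula unit.

0.995 Ca apfu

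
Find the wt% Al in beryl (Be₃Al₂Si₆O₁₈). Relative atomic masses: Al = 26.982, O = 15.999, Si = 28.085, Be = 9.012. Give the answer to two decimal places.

Formula mass = 3·9.012 + 2·26.982 + 6·28.085 + 18·15.999 = 537.492 g/mol, of which 53.964 g is Al.
So Al makes up 53.964/537.492 = 0.1004 of the mass, i.e. 10.04%.

10.04 mass %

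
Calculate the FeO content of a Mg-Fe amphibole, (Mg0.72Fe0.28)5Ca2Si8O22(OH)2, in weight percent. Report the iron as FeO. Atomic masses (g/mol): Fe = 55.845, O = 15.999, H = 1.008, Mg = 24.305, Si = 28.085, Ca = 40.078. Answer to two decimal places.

Formula mass = 856.509 g/mol.
1.40 Fe → 1.4000 mol FeO per formula unit; M(FeO) = 71.844, so FeO mass = 100.582 g.
100.582/856.509 × 100 = 11.74 wt%.

11.74 wt%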